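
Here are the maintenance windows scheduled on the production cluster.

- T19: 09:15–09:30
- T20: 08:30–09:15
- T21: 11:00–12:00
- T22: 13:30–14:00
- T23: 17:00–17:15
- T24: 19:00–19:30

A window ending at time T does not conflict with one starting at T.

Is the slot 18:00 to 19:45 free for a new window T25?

No — it overlaps T24

T20: ends 09:15 at or before T25 starts 18:00 → clear.
T19: ends 09:30 at or before T25 starts 18:00 → clear.
T21: ends 12:00 at or before T25 starts 18:00 → clear.
T22: ends 14:00 at or before T25 starts 18:00 → clear.
T23: ends 17:15 at or before T25 starts 18:00 → clear.
T24: starts 19:00 before T25 ends 19:45, and ends 19:30 after T25 starts 18:00 → overlap.
T25 overlaps T24.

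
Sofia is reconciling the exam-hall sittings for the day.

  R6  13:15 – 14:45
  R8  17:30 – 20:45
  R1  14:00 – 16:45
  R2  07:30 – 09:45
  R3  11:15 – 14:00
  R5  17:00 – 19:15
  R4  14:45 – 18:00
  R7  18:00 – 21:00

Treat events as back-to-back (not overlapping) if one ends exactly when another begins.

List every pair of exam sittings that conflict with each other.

Sorted by start: R2, R3, R6, R1, R4, R5, R8, R7.
R3 starts after R2 ends — done with R2.
R6 starts before R3 ends → R3 and R6 overlap.
R1 starts exactly when R3 ends (back-to-back, no overlap) — done with R3.
R1 starts before R6 ends → R6 and R1 overlap.
R4 starts exactly when R6 ends (back-to-back, no overlap) — done with R6.
R4 starts before R1 ends → R1 and R4 overlap.
R5 starts after R1 ends — done with R1.
R5 starts before R4 ends → R4 and R5 overlap.
R8 starts before R4 ends → R4 and R8 overlap.
R7 starts exactly when R4 ends (back-to-back, no overlap).
R8 starts before R5 ends → R5 and R8 overlap.
R7 starts before R5 ends → R5 and R7 overlap.
R7 starts before R8 ends → R8 and R7 overlap.

R1 & R4, R1 & R6, R3 & R6, R4 & R5, R4 & R8, R5 & R7, R5 & R8, R7 & R8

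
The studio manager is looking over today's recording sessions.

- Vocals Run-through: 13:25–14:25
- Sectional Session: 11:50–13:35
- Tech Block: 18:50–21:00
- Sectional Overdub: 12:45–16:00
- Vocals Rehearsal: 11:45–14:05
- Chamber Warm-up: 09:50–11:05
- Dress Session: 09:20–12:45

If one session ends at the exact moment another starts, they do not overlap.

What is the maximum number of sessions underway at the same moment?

4

Sweep the timeline, counting +1 at each start and −1 at each end (ends before starts at a tie):
09:20 start Dress Session → 1
09:50 start Chamber Warm-up → 2
11:05 end Chamber Warm-up → 1
11:45 start Vocals Rehearsal → 2
11:50 start Sectional Session → 3
12:45 end Dress Session → 2
12:45 start Sectional Overdub → 3
13:25 start Vocals Run-through → 4
13:35 end Sectional Session → 3
14:05 end Vocals Rehearsal → 2
14:25 end Vocals Run-through → 1
16:00 end Sectional Overdub → 0
18:50 start Tech Block → 1
21:00 end Tech Block → 0
Peak is 4, at 13:25 (Sectional Overdub, Sectional Session, Vocals Rehearsal, Vocals Run-through).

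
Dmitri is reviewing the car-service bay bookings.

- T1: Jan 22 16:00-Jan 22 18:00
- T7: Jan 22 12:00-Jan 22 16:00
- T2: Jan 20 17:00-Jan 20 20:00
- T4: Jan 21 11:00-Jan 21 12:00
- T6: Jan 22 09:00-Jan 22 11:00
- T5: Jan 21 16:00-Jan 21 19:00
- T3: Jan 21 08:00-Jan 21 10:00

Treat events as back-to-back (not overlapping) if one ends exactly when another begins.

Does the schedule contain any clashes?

Two intervals overlap when each starts before the other ends.
Sorted by start: T2, T3, T4, T5, T6, T7, T1.
T3 starts after T2 ends, so nothing later overlaps T2 either.
T4 starts after T3 ends, so nothing later overlaps T3 either.
T5 starts after T4 ends, so nothing later overlaps T4 either.
T6 starts after T5 ends, so nothing later overlaps T5 either.
T7 starts after T6 ends, so nothing later overlaps T6 either.
T1 starts exactly when T7 ends (back-to-back, no overlap).
Every pair is clear; the schedule has no overlaps.

No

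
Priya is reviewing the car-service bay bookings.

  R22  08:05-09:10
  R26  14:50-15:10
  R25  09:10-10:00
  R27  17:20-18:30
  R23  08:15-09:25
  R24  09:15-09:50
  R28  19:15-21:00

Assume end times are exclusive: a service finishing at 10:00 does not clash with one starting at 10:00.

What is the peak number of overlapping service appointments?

3

Sweep the timeline, counting +1 at each start and −1 at each end (ends before starts at a tie):
08:05 start R22 → 1
08:15 start R23 → 2
09:10 end R22 → 1
09:10 start R25 → 2
09:15 start R24 → 3
09:25 end R23 → 2
09:50 end R24 → 1
10:00 end R25 → 0
14:50 start R26 → 1
15:10 end R26 → 0
17:20 start R27 → 1
18:30 end R27 → 0
19:15 start R28 → 1
21:00 end R28 → 0
Peak is 3, at 09:15 (R23, R24, R25).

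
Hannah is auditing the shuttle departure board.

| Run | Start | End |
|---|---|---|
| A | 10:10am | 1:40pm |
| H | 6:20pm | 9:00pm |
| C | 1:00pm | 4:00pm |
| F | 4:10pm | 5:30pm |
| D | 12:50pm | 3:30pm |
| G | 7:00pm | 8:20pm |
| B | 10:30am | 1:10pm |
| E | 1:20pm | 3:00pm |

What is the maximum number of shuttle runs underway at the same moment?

Sort all start/end points and keep a running count:
10:10am start A → 1
10:30am start B → 2
12:50pm start D → 3
1:00pm start C → 4
1:10pm end B → 3
1:20pm start E → 4
1:40pm end A → 3
3:00pm end E → 2
3:30pm end D → 1
4:00pm end C → 0
4:10pm start F → 1
5:30pm end F → 0
6:20pm start H → 1
7:00pm start G → 2
8:20pm end G → 1
9:00pm end H → 0
Peak is 4, at 1:00pm (A, B, C, D).

4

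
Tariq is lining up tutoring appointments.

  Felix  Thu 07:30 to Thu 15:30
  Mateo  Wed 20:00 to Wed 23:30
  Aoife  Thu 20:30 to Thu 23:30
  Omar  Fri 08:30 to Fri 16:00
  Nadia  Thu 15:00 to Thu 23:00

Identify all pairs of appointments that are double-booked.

Sorted by start: Mateo, Felix, Nadia, Aoife, Omar.
Felix starts after Mateo ends; Mateo is clear from here.
Nadia starts before Felix ends → Felix and Nadia overlap.
Aoife starts after Felix ends; Felix is clear from here.
Aoife starts before Nadia ends → Nadia and Aoife overlap.
Omar starts after Nadia ends.
Omar starts after Aoife ends.

Aoife & Nadia, Felix & Nadia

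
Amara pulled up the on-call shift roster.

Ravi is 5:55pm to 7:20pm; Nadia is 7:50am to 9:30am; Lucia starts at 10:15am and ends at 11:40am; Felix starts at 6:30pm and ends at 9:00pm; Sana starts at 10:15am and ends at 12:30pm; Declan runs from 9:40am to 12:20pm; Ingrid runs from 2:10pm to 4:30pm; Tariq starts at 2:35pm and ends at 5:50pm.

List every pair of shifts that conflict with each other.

Sorted by start: Nadia, Declan, Sana, Lucia, Ingrid, Tariq, Ravi, Felix.
Declan starts after Nadia ends, so Nadia has no further overlaps.
Sana starts before Declan ends → Declan and Sana overlap.
Lucia starts before Declan ends → Declan and Lucia overlap.
Ingrid starts after Declan ends, so Declan has no further overlaps.
Lucia starts before Sana ends → Sana and Lucia overlap.
Ingrid starts after Sana ends, so Sana has no further overlaps.
Ingrid starts after Lucia ends, so Lucia has no further overlaps.
Tariq starts before Ingrid ends → Ingrid and Tariq overlap.
Ravi starts after Ingrid ends, so Ingrid has no further overlaps.
Ravi starts after Tariq ends, so Tariq has no further overlaps.
Felix starts before Ravi ends → Ravi and Felix overlap.

Declan & Lucia, Declan & Sana, Felix & Ravi, Ingrid & Tariq, Lucia & Sana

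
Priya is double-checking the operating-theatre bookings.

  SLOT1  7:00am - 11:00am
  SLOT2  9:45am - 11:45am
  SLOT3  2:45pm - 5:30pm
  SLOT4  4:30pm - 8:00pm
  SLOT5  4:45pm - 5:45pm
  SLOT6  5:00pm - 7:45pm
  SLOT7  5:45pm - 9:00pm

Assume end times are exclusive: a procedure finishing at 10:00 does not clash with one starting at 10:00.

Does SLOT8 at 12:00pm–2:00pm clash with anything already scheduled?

No — it doesn't clash with anything

SLOT1: ends 11:00am at or before SLOT8 starts 12:00pm → clear.
SLOT2: ends 11:45am at or before SLOT8 starts 12:00pm → clear.
SLOT3: starts 2:45pm at or after SLOT8 ends 2:00pm → clear.
SLOT4: starts 4:30pm at or after SLOT8 ends 2:00pm → clear.
SLOT5: starts 4:45pm at or after SLOT8 ends 2:00pm → clear.
SLOT6: starts 5:00pm at or after SLOT8 ends 2:00pm → clear.
SLOT7: starts 5:45pm at or after SLOT8 ends 2:00pm → clear.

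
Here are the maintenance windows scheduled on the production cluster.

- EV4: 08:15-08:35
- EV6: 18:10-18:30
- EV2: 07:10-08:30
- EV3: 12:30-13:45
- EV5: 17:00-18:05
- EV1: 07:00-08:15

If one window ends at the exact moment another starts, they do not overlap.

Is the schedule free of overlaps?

Sorted by start: EV1, EV2, EV4, EV3, EV5, EV6.
EV2 starts before EV1 ends → EV1 and EV2 overlap.
That's a conflict, so the schedule is not conflict-free.

No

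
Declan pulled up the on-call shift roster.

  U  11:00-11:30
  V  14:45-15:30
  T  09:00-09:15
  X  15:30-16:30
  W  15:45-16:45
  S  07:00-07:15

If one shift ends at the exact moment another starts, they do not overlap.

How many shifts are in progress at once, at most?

Sweep the timeline, counting +1 at each start and −1 at each end (ends before starts at a tie):
07:00 start S → 1
07:15 end S → 0
09:00 start T → 1
09:15 end T → 0
11:00 start U → 1
11:30 end U → 0
14:45 start V → 1
15:30 end V → 0
15:30 start X → 1
15:45 start W → 2
16:30 end X → 1
16:45 end W → 0
Peak is 2, at 15:45 (W, X).

2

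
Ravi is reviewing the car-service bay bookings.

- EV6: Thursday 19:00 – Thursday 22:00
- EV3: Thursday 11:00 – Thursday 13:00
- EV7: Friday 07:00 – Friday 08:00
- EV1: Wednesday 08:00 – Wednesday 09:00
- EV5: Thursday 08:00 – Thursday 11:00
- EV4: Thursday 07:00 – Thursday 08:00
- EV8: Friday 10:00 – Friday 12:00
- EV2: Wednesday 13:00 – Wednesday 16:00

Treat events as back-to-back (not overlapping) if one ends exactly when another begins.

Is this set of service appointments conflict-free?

Check each pair: they overlap iff neither finishes before the other starts.
Sorted by start: EV1, EV2, EV4, EV5, EV3, EV6, EV7, EV8.
EV2 starts after EV1 ends — done with EV1.
EV4 starts after EV2 ends — done with EV2.
EV5 starts exactly when EV4 ends (back-to-back, no overlap) — done with EV4.
EV3 starts exactly when EV5 ends (back-to-back, no overlap) — done with EV5.
EV6 starts after EV3 ends — done with EV3.
EV7 starts after EV6 ends — done with EV6.
EV8 starts after EV7 ends.
Every pair is clear; the schedule has no overlaps.

Yes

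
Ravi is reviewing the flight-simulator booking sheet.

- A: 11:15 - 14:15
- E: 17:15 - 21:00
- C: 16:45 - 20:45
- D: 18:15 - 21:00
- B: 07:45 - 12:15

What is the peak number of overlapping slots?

3

Walk through starts and ends in time order (an end at T is processed before a start at T):
07:45 start B → 1
11:15 start A → 2
12:15 end B → 1
14:15 end A → 0
16:45 start C → 1
17:15 start E → 2
18:15 start D → 3
20:45 end C → 2
21:00 end D → 1
21:00 end E → 0
Peak is 3, at 18:15 (C, D, E).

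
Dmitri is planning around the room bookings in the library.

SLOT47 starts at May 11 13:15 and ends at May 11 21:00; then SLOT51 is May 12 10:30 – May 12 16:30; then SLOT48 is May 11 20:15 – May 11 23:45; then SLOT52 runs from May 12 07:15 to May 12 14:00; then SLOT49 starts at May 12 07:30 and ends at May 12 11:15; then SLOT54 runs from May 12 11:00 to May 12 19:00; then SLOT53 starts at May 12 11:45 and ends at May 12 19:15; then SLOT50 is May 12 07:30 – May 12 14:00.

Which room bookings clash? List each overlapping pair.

Sorted by start: SLOT47, SLOT48, SLOT52, SLOT49, SLOT50, SLOT51, SLOT54, SLOT53.
SLOT48 starts before SLOT47 ends → SLOT47 and SLOT48 overlap.
SLOT52 starts after SLOT47 ends, so nothing later overlaps SLOT47 either.
SLOT52 starts after SLOT48 ends, so nothing later overlaps SLOT48 either.
SLOT49 starts before SLOT52 ends → SLOT52 and SLOT49 overlap.
SLOT50 starts before SLOT52 ends → SLOT52 and SLOT50 overlap.
SLOT51 starts before SLOT52 ends → SLOT52 and SLOT51 overlap.
SLOT54 starts before SLOT52 ends → SLOT52 and SLOT54 overlap.
SLOT53 starts before SLOT52 ends → SLOT52 and SLOT53 overlap.
SLOT50 starts before SLOT49 ends → SLOT49 and SLOT50 overlap.
SLOT51 starts before SLOT49 ends → SLOT49 and SLOT51 overlap.
SLOT54 starts before SLOT49 ends → SLOT49 and SLOT54 overlap.
SLOT53 starts after SLOT49 ends.
SLOT51 starts before SLOT50 ends → SLOT50 and SLOT51 overlap.
SLOT54 starts before SLOT50 ends → SLOT50 and SLOT54 overlap.
SLOT53 starts before SLOT50 ends → SLOT50 and SLOT53 overlap.
SLOT54 starts before SLOT51 ends → SLOT51 and SLOT54 overlap.
SLOT53 starts before SLOT51 ends → SLOT51 and SLOT53 overlap.
SLOT53 starts before SLOT54 ends → SLOT54 and SLOT53 overlap.

SLOT47 & SLOT48, SLOT49 & SLOT50, SLOT49 & SLOT51, SLOT49 & SLOT52, SLOT49 & SLOT54, SLOT50 & SLOT51, SLOT50 & SLOT52, SLOT50 & SLOT53, SLOT50 & SLOT54, SLOT51 & SLOT52, SLOT51 & SLOT53, SLOT51 & SLOT54, SLOT52 & SLOT53, SLOT52 & SLOT54, SLOT53 & SLOT54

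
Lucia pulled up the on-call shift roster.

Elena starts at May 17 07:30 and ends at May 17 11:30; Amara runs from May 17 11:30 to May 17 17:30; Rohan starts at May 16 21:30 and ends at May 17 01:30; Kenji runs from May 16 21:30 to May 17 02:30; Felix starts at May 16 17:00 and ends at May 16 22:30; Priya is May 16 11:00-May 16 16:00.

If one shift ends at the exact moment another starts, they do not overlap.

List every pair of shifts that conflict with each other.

Felix & Kenji, Felix & Rohan, Kenji & Rohan

Sorted by start: Priya, Felix, Rohan, Kenji, Elena, Amara.
Felix starts after Priya ends — done with Priya.
Rohan starts before Felix ends → Felix and Rohan overlap.
Kenji starts before Felix ends → Felix and Kenji overlap.
Elena starts after Felix ends — done with Felix.
Kenji starts before Rohan ends → Rohan and Kenji overlap.
Elena starts after Rohan ends — done with Rohan.
Elena starts after Kenji ends — done with Kenji.
Amara starts exactly when Elena ends (back-to-back, no overlap).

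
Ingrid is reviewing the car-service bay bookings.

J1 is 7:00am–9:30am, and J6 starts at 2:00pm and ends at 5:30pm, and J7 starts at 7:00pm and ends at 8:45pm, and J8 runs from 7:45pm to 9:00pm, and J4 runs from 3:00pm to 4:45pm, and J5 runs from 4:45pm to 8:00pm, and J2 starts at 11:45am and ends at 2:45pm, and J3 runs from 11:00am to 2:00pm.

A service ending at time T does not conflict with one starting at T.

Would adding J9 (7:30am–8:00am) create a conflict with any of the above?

Yes — it overlaps J1

J1: starts 7:00am before J9 ends 8:00am, and ends 9:30am after J9 starts 7:30am → overlap.
J3: starts 11:00am at or after J9 ends 8:00am → clear.
J2: starts 11:45am at or after J9 ends 8:00am → clear.
J6: starts 2:00pm at or after J9 ends 8:00am → clear.
J4: starts 3:00pm at or after J9 ends 8:00am → clear.
J5: starts 4:45pm at or after J9 ends 8:00am → clear.
J7: starts 7:00pm at or after J9 ends 8:00am → clear.
J8: starts 7:45pm at or after J9 ends 8:00am → clear.
J9 overlaps J1.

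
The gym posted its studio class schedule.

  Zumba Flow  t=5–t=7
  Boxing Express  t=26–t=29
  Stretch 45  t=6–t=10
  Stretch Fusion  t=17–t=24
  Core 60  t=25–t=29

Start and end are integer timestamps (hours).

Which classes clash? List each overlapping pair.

Sorted by start: Zumba Flow, Stretch 45, Stretch Fusion, Core 60, Boxing Express.
Stretch 45 starts before Zumba Flow ends → Zumba Flow and Stretch 45 overlap.
Stretch Fusion starts after Zumba Flow ends; Zumba Flow is clear from here.
Stretch Fusion starts after Stretch 45 ends; Stretch 45 is clear from here.
Core 60 starts after Stretch Fusion ends; Stretch Fusion is clear from here.
Boxing Express starts before Core 60 ends → Core 60 and Boxing Express overlap.

Boxing Express & Core 60, Stretch 45 & Zumba Flow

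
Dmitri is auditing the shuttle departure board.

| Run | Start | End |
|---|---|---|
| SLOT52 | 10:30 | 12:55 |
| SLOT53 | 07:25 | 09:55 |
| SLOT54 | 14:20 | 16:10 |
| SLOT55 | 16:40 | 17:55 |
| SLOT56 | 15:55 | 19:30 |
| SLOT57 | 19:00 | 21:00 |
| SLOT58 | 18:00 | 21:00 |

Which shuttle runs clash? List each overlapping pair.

Two intervals overlap when each starts before the other ends.
Sorted by start: SLOT53, SLOT52, SLOT54, SLOT56, SLOT55, SLOT58, SLOT57.
SLOT52 starts after SLOT53 ends, so SLOT53 has no further overlaps.
SLOT54 starts after SLOT52 ends, so SLOT52 has no further overlaps.
SLOT56 starts before SLOT54 ends → SLOT54 and SLOT56 overlap.
SLOT55 starts after SLOT54 ends, so SLOT54 has no further overlaps.
SLOT55 starts before SLOT56 ends → SLOT56 and SLOT55 overlap.
SLOT58 starts before SLOT56 ends → SLOT56 and SLOT58 overlap.
SLOT57 starts before SLOT56 ends → SLOT56 and SLOT57 overlap.
SLOT58 starts after SLOT55 ends, so SLOT55 has no further overlaps.
SLOT57 starts before SLOT58 ends → SLOT58 and SLOT57 overlap.

SLOT54 & SLOT56, SLOT55 & SLOT56, SLOT56 & SLOT57, SLOT56 & SLOT58, SLOT57 & SLOT58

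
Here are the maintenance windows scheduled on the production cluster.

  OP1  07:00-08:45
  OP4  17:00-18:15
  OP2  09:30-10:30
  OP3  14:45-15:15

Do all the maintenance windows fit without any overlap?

Yes

Sorted by start: OP1, OP2, OP3, OP4.
OP2 starts after OP1 ends; OP1 is clear from here.
OP3 starts after OP2 ends; OP2 is clear from here.
OP4 starts after OP3 ends.
Every pair is clear; the schedule has no overlaps.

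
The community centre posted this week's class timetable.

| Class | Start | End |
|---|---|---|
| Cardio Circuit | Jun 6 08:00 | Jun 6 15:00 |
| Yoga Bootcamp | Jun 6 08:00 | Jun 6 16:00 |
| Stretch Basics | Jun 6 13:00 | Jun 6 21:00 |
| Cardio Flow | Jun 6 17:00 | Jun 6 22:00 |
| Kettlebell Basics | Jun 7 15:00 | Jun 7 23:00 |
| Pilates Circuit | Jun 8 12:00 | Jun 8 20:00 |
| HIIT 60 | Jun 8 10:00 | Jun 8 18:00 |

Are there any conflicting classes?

Yes

Check each pair: they overlap iff neither finishes before the other starts.
Sorted by start: Cardio Circuit, Yoga Bootcamp, Stretch Basics, Cardio Flow, Kettlebell Basics, HIIT 60, Pilates Circuit.
Yoga Bootcamp starts before Cardio Circuit ends → Cardio Circuit and Yoga Bootcamp overlap.
That's a conflict, so the schedule is not conflict-free.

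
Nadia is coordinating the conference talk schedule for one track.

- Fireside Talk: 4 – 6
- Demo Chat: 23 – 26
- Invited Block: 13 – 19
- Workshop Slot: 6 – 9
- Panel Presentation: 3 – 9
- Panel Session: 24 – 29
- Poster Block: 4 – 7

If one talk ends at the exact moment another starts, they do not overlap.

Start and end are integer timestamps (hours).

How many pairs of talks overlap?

Check each pair: they overlap iff neither finishes before the other starts.
Sorted by start: Panel Presentation, Fireside Talk, Poster Block, Workshop Slot, Invited Block, Demo Chat, Panel Session.
Fireside Talk starts before Panel Presentation ends → Panel Presentation and Fireside Talk overlap.
Poster Block starts before Panel Presentation ends → Panel Presentation and Poster Block overlap.
Workshop Slot starts before Panel Presentation ends → Panel Presentation and Workshop Slot overlap.
Invited Block starts after Panel Presentation ends, so nothing later overlaps Panel Presentation either.
Poster Block starts before Fireside Talk ends → Fireside Talk and Poster Block overlap.
Workshop Slot starts exactly when Fireside Talk ends (back-to-back, no overlap), so nothing later overlaps Fireside Talk either.
Workshop Slot starts before Poster Block ends → Poster Block and Workshop Slot overlap.
Invited Block starts after Poster Block ends, so nothing later overlaps Poster Block either.
Invited Block starts after Workshop Slot ends, so nothing later overlaps Workshop Slot either.
Demo Chat starts after Invited Block ends, so nothing later overlaps Invited Block either.
Panel Session starts before Demo Chat ends → Demo Chat and Panel Session overlap.
Overlapping pairs: Demo Chat & Panel Session, Fireside Talk & Panel Presentation, Fireside Talk & Poster Block, Panel Presentation & Poster Block, Panel Presentation & Workshop Slot, Poster Block & Workshop Slot — 6 in total.

6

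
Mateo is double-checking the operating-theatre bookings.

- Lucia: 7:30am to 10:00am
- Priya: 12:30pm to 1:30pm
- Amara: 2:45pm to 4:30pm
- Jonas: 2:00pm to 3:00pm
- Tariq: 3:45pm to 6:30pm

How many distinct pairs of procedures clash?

2

Check each pair: they overlap iff neither finishes before the other starts.
Sorted by start: Lucia, Priya, Jonas, Amara, Tariq.
Priya starts after Lucia ends, so Lucia has no further overlaps.
Jonas starts after Priya ends, so Priya has no further overlaps.
Amara starts before Jonas ends → Jonas and Amara overlap.
Tariq starts after Jonas ends.
Tariq starts before Amara ends → Amara and Tariq overlap.
Overlapping pairs: Amara & Jonas, Amara & Tariq — 2 in total.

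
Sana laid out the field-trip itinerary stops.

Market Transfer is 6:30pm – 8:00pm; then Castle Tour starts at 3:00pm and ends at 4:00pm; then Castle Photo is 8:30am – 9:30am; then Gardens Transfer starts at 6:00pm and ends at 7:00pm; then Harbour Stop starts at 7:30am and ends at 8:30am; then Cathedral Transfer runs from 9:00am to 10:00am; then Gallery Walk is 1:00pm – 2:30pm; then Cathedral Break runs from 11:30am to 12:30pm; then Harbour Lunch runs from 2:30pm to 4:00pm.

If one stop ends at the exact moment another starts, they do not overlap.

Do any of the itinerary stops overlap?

Yes

Check each pair: they overlap iff neither finishes before the other starts.
Sorted by start: Harbour Stop, Castle Photo, Cathedral Transfer, Cathedral Break, Gallery Walk, Harbour Lunch, Castle Tour, Gardens Transfer, Market Transfer.
Castle Photo starts exactly when Harbour Stop ends (back-to-back, no overlap), so Harbour Stop has no further overlaps.
Cathedral Transfer starts before Castle Photo ends → Castle Photo and Cathedral Transfer overlap.
That's a conflict, so the schedule is not conflict-free.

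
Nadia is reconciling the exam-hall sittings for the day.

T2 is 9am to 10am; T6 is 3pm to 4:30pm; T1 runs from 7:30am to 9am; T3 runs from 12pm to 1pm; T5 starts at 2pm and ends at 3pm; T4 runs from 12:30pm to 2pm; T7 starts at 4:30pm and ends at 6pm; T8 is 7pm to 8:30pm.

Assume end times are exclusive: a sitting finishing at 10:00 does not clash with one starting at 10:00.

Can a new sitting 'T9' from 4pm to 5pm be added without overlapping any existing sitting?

No — it overlaps T6, T7

T1: ends 9am at or before T9 starts 4pm → clear.
T2: ends 10am at or before T9 starts 4pm → clear.
T3: ends 1pm at or before T9 starts 4pm → clear.
T4: ends 2pm at or before T9 starts 4pm → clear.
T5: ends 3pm at or before T9 starts 4pm → clear.
T6: starts 3pm before T9 ends 5pm, and ends 4:30pm after T9 starts 4pm → overlap.
T7: starts 4:30pm before T9 ends 5pm, and ends 6pm after T9 starts 4pm → overlap.
T8: starts 7pm at or after T9 ends 5pm → clear.
T9 overlaps T6, T7.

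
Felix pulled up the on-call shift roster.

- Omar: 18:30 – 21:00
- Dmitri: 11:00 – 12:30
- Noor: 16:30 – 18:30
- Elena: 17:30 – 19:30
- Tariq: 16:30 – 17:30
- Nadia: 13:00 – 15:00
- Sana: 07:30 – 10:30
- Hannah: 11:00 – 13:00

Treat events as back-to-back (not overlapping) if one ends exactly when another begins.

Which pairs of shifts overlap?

Dmitri & Hannah, Elena & Noor, Elena & Omar, Noor & Tariq

Check each pair: they overlap iff neither finishes before the other starts.
Sorted by start: Sana, Dmitri, Hannah, Nadia, Tariq, Noor, Elena, Omar.
Dmitri starts after Sana ends, so Sana has no further overlaps.
Hannah starts before Dmitri ends → Dmitri and Hannah overlap.
Nadia starts after Dmitri ends, so Dmitri has no further overlaps.
Nadia starts exactly when Hannah ends (back-to-back, no overlap), so Hannah has no further overlaps.
Tariq starts after Nadia ends, so Nadia has no further overlaps.
Noor starts before Tariq ends → Tariq and Noor overlap.
Elena starts exactly when Tariq ends (back-to-back, no overlap), so Tariq has no further overlaps.
Elena starts before Noor ends → Noor and Elena overlap.
Omar starts exactly when Noor ends (back-to-back, no overlap).
Omar starts before Elena ends → Elena and Omar overlap.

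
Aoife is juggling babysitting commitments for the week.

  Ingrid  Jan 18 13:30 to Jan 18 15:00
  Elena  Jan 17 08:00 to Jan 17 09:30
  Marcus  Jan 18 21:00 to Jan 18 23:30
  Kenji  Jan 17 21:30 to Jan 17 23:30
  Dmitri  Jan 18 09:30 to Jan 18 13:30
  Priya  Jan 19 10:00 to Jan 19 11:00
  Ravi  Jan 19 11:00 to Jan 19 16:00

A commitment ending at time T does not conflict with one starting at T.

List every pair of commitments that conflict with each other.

Sorted by start: Elena, Kenji, Dmitri, Ingrid, Marcus, Priya, Ravi.
Kenji starts after Elena ends; Elena is clear from here.
Dmitri starts after Kenji ends; Kenji is clear from here.
Ingrid starts exactly when Dmitri ends (back-to-back, no overlap); Dmitri is clear from here.
Marcus starts after Ingrid ends; Ingrid is clear from here.
Priya starts after Marcus ends; Marcus is clear from here.
Ravi starts exactly when Priya ends (back-to-back, no overlap).

no overlapping pairs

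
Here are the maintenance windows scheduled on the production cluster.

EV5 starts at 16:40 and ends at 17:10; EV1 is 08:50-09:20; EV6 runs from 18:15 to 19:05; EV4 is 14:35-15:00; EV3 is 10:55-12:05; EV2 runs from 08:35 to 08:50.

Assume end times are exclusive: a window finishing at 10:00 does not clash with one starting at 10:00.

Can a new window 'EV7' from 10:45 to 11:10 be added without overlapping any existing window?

No — it overlaps EV3

EV2: ends 08:50 at or before EV7 starts 10:45 → clear.
EV1: ends 09:20 at or before EV7 starts 10:45 → clear.
EV3: starts 10:55 before EV7 ends 11:10, and ends 12:05 after EV7 starts 10:45 → overlap.
EV4: starts 14:35 at or after EV7 ends 11:10 → clear.
EV5: starts 16:40 at or after EV7 ends 11:10 → clear.
EV6: starts 18:15 at or after EV7 ends 11:10 → clear.
EV7 overlaps EV3.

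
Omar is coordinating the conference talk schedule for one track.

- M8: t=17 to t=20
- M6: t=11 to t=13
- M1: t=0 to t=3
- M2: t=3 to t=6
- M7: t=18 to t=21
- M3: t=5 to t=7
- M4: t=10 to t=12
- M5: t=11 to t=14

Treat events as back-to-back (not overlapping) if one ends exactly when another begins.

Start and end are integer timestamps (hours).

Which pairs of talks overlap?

M2 & M3, M4 & M5, M4 & M6, M5 & M6, M7 & M8

Two intervals overlap when each starts before the other ends.
Sorted by start: M1, M2, M3, M4, M5, M6, M8, M7.
M2 starts exactly when M1 ends (back-to-back, no overlap), so M1 has no further overlaps.
M3 starts before M2 ends → M2 and M3 overlap.
M4 starts after M2 ends, so M2 has no further overlaps.
M4 starts after M3 ends, so M3 has no further overlaps.
M5 starts before M4 ends → M4 and M5 overlap.
M6 starts before M4 ends → M4 and M6 overlap.
M8 starts after M4 ends, so M4 has no further overlaps.
M6 starts before M5 ends → M5 and M6 overlap.
M8 starts after M5 ends, so M5 has no further overlaps.
M8 starts after M6 ends, so M6 has no further overlaps.
M7 starts before M8 ends → M8 and M7 overlap.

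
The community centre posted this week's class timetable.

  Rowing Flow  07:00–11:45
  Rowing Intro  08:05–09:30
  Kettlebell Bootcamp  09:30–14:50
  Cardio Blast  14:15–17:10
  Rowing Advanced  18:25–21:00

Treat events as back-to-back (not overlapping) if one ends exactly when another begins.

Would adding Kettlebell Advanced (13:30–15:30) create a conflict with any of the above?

Rowing Flow: ends 11:45 at or before Kettlebell Advanced starts 13:30 → clear.
Rowing Intro: ends 09:30 at or before Kettlebell Advanced starts 13:30 → clear.
Kettlebell Bootcamp: starts 09:30 before Kettlebell Advanced ends 15:30, and ends 14:50 after Kettlebell Advanced starts 13:30 → overlap.
Cardio Blast: starts 14:15 before Kettlebell Advanced ends 15:30, and ends 17:10 after Kettlebell Advanced starts 13:30 → overlap.
Rowing Advanced: starts 18:25 at or after Kettlebell Advanced ends 15:30 → clear.
Kettlebell Advanced overlaps Kettlebell Bootcamp, Cardio Blast.

Yes — it overlaps Cardio Blast, Kettlebell Bootcamp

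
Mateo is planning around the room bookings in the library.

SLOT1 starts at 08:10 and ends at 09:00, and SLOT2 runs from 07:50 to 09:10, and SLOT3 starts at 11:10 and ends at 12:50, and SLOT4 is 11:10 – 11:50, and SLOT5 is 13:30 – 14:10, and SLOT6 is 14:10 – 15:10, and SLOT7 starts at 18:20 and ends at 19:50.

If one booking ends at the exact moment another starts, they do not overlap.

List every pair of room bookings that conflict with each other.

SLOT1 & SLOT2, SLOT3 & SLOT4

Sorted by start: SLOT2, SLOT1, SLOT3, SLOT4, SLOT5, SLOT6, SLOT7.
SLOT1 starts before SLOT2 ends → SLOT2 and SLOT1 overlap.
SLOT3 starts after SLOT2 ends, so nothing later overlaps SLOT2 either.
SLOT3 starts after SLOT1 ends, so nothing later overlaps SLOT1 either.
SLOT4 starts before SLOT3 ends → SLOT3 and SLOT4 overlap.
SLOT5 starts after SLOT3 ends, so nothing later overlaps SLOT3 either.
SLOT5 starts after SLOT4 ends, so nothing later overlaps SLOT4 either.
SLOT6 starts exactly when SLOT5 ends (back-to-back, no overlap), so nothing later overlaps SLOT5 either.
SLOT7 starts after SLOT6 ends.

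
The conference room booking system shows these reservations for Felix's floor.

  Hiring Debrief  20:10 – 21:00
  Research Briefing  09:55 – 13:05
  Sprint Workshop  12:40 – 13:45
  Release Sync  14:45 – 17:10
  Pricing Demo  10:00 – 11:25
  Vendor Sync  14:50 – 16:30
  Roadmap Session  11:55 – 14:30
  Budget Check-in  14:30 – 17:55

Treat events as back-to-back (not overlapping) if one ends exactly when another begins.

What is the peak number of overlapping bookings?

Walk through starts and ends in time order (an end at T is processed before a start at T):
09:55 start Research Briefing → 1
10:00 start Pricing Demo → 2
11:25 end Pricing Demo → 1
11:55 start Roadmap Session → 2
12:40 start Sprint Workshop → 3
13:05 end Research Briefing → 2
13:45 end Sprint Workshop → 1
14:30 end Roadmap Session → 0
14:30 start Budget Check-in → 1
14:45 start Release Sync → 2
14:50 start Vendor Sync → 3
16:30 end Vendor Sync → 2
17:10 end Release Sync → 1
17:55 end Budget Check-in → 0
20:10 start Hiring Debrief → 1
21:00 end Hiring Debrief → 0
Peak is 3, at 12:40 (Research Briefing, Roadmap Session, Sprint Workshop).

3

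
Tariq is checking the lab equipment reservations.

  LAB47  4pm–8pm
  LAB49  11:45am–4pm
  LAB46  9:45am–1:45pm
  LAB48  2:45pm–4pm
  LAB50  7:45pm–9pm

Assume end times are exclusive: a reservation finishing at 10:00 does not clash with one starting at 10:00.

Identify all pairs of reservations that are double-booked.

Sorted by start: LAB46, LAB49, LAB48, LAB47, LAB50.
LAB49 starts before LAB46 ends → LAB46 and LAB49 overlap.
LAB48 starts after LAB46 ends — done with LAB46.
LAB48 starts before LAB49 ends → LAB49 and LAB48 overlap.
LAB47 starts exactly when LAB49 ends (back-to-back, no overlap) — done with LAB49.
LAB47 starts exactly when LAB48 ends (back-to-back, no overlap) — done with LAB48.
LAB50 starts before LAB47 ends → LAB47 and LAB50 overlap.

LAB46 & LAB49, LAB47 & LAB50, LAB48 & LAB49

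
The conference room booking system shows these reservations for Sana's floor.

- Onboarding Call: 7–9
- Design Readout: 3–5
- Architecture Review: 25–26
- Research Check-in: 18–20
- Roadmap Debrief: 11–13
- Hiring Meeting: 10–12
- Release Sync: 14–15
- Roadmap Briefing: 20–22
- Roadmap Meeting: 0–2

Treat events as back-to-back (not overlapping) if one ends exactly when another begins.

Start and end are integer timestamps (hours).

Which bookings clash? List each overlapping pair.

Sorted by start: Roadmap Meeting, Design Readout, Onboarding Call, Hiring Meeting, Roadmap Debrief, Release Sync, Research Check-in, Roadmap Briefing, Architecture Review.
Design Readout starts after Roadmap Meeting ends, so Roadmap Meeting has no further overlaps.
Onboarding Call starts after Design Readout ends, so Design Readout has no further overlaps.
Hiring Meeting starts after Onboarding Call ends, so Onboarding Call has no further overlaps.
Roadmap Debrief starts before Hiring Meeting ends → Hiring Meeting and Roadmap Debrief overlap.
Release Sync starts after Hiring Meeting ends, so Hiring Meeting has no further overlaps.
Release Sync starts after Roadmap Debrief ends, so Roadmap Debrief has no further overlaps.
Research Check-in starts after Release Sync ends, so Release Sync has no further overlaps.
Roadmap Briefing starts exactly when Research Check-in ends (back-to-back, no overlap), so Research Check-in has no further overlaps.
Architecture Review starts after Roadmap Briefing ends.

Hiring Meeting & Roadmap Debrief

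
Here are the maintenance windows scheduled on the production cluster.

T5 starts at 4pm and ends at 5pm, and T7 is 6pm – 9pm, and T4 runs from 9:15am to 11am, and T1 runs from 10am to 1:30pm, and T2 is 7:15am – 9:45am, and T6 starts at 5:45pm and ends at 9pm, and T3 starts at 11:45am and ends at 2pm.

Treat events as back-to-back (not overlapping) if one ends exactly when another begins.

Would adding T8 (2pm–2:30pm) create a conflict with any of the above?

T2: ends 9:45am at or before T8 starts 2pm → clear.
T4: ends 11am at or before T8 starts 2pm → clear.
T1: ends 1:30pm at or before T8 starts 2pm → clear.
T3: ends 2pm at or before T8 starts 2pm → clear.
T5: starts 4pm at or after T8 ends 2:30pm → clear.
T6: starts 5:45pm at or after T8 ends 2:30pm → clear.
T7: starts 6pm at or after T8 ends 2:30pm → clear.

No — it doesn't clash with anything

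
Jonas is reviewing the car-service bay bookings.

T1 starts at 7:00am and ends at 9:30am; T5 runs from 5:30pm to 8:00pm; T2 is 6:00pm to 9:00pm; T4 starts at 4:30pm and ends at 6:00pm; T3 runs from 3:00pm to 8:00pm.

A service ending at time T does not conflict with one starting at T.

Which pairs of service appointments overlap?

Sorted by start: T1, T3, T4, T5, T2.
T3 starts after T1 ends; T1 is clear from here.
T4 starts before T3 ends → T3 and T4 overlap.
T5 starts before T3 ends → T3 and T5 overlap.
T2 starts before T3 ends → T3 and T2 overlap.
T5 starts before T4 ends → T4 and T5 overlap.
T2 starts exactly when T4 ends (back-to-back, no overlap).
T2 starts before T5 ends → T5 and T2 overlap.

T2 & T3, T2 & T5, T3 & T4, T3 & T5, T4 & T5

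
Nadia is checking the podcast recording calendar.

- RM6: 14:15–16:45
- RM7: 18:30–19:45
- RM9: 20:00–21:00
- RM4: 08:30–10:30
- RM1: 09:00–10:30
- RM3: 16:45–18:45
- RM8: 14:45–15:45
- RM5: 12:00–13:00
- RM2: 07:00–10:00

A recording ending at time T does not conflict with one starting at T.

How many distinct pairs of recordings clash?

5

Sorted by start: RM2, RM4, RM1, RM5, RM6, RM8, RM3, RM7, RM9.
RM4 starts before RM2 ends → RM2 and RM4 overlap.
RM1 starts before RM2 ends → RM2 and RM1 overlap.
RM5 starts after RM2 ends — done with RM2.
RM1 starts before RM4 ends → RM4 and RM1 overlap.
RM5 starts after RM4 ends — done with RM4.
RM5 starts after RM1 ends — done with RM1.
RM6 starts after RM5 ends — done with RM5.
RM8 starts before RM6 ends → RM6 and RM8 overlap.
RM3 starts exactly when RM6 ends (back-to-back, no overlap) — done with RM6.
RM3 starts after RM8 ends — done with RM8.
RM7 starts before RM3 ends → RM3 and RM7 overlap.
RM9 starts after RM3 ends.
RM9 starts after RM7 ends.
Overlapping pairs: RM1 & RM2, RM1 & RM4, RM2 & RM4, RM3 & RM7, RM6 & RM8 — 5 in total.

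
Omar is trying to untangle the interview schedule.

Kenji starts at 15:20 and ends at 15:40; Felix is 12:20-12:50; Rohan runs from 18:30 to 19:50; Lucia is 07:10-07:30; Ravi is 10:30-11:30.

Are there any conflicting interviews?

Sorted by start: Lucia, Ravi, Felix, Kenji, Rohan.
Ravi starts after Lucia ends — done with Lucia.
Felix starts after Ravi ends — done with Ravi.
Kenji starts after Felix ends — done with Felix.
Rohan starts after Kenji ends.
Every pair is clear; the schedule has no overlaps.

No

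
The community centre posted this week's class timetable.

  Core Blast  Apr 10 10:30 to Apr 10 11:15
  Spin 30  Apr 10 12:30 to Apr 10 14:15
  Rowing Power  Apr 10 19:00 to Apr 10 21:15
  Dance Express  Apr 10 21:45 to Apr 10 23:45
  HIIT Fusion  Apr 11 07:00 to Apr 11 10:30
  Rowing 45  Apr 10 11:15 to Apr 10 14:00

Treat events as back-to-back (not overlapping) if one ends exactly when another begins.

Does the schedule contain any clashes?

Yes

Check each pair: they overlap iff neither finishes before the other starts.
Sorted by start: Core Blast, Rowing 45, Spin 30, Rowing Power, Dance Express, HIIT Fusion.
Rowing 45 starts exactly when Core Blast ends (back-to-back, no overlap) — done with Core Blast.
Spin 30 starts before Rowing 45 ends → Rowing 45 and Spin 30 overlap.
That's a conflict, so the schedule is not conflict-free.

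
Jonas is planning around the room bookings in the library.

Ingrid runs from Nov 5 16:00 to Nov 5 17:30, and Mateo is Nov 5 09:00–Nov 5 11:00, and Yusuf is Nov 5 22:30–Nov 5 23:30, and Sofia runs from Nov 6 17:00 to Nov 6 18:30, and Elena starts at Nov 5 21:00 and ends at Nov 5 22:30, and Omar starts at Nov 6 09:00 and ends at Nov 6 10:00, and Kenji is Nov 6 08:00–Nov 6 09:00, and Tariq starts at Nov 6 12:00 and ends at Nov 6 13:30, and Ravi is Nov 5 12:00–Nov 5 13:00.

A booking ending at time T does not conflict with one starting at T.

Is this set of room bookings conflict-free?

Sorted by start: Mateo, Ravi, Ingrid, Elena, Yusuf, Kenji, Omar, Tariq, Sofia.
Ravi starts after Mateo ends, so nothing later overlaps Mateo either.
Ingrid starts after Ravi ends, so nothing later overlaps Ravi either.
Elena starts after Ingrid ends, so nothing later overlaps Ingrid either.
Yusuf starts exactly when Elena ends (back-to-back, no overlap), so nothing later overlaps Elena either.
Kenji starts after Yusuf ends, so nothing later overlaps Yusuf either.
Omar starts exactly when Kenji ends (back-to-back, no overlap), so nothing later overlaps Kenji either.
Tariq starts after Omar ends, so nothing later overlaps Omar either.
Sofia starts after Tariq ends.
Every pair is clear; the schedule has no overlaps.

Yes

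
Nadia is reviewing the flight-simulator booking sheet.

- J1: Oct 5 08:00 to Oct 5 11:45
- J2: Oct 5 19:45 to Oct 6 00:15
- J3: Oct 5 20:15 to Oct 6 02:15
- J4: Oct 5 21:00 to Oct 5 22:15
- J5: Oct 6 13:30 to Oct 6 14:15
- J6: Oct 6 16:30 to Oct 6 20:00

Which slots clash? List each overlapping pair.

Check each pair: they overlap iff neither finishes before the other starts.
Sorted by start: J1, J2, J3, J4, J5, J6.
J2 starts after J1 ends, so J1 has no further overlaps.
J3 starts before J2 ends → J2 and J3 overlap.
J4 starts before J2 ends → J2 and J4 overlap.
J5 starts after J2 ends, so J2 has no further overlaps.
J4 starts before J3 ends → J3 and J4 overlap.
J5 starts after J3 ends, so J3 has no further overlaps.
J5 starts after J4 ends, so J4 has no further overlaps.
J6 starts after J5 ends.

J2 & J3, J2 & J4, J3 & J4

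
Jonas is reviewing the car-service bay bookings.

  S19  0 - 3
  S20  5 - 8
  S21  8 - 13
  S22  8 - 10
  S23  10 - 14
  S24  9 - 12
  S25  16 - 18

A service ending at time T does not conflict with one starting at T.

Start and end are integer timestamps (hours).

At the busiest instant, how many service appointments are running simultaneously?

3

Walk through starts and ends in time order (an end at T is processed before a start at T):
0 start S19 → 1
3 end S19 → 0
5 start S20 → 1
8 end S20 → 0
8 start S21 → 1
8 start S22 → 2
9 start S24 → 3
10 end S22 → 2
10 start S23 → 3
12 end S24 → 2
13 end S21 → 1
14 end S23 → 0
16 start S25 → 1
18 end S25 → 0
Peak is 3, at 9 (S21, S22, S24).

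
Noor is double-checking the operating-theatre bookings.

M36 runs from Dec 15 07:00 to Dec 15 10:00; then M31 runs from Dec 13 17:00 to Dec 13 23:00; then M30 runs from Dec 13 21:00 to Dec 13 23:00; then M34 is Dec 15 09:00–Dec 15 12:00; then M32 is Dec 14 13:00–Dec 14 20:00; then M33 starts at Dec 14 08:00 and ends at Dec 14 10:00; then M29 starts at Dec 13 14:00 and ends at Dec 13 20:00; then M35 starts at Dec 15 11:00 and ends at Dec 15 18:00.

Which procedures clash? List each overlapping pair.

M29 & M31, M30 & M31, M34 & M35, M34 & M36

Sorted by start: M29, M31, M30, M33, M32, M36, M34, M35.
M31 starts before M29 ends → M29 and M31 overlap.
M30 starts after M29 ends; M29 is clear from here.
M30 starts before M31 ends → M31 and M30 overlap.
M33 starts after M31 ends; M31 is clear from here.
M33 starts after M30 ends; M30 is clear from here.
M32 starts after M33 ends; M33 is clear from here.
M36 starts after M32 ends; M32 is clear from here.
M34 starts before M36 ends → M36 and M34 overlap.
M35 starts after M36 ends.
M35 starts before M34 ends → M34 and M35 overlap.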